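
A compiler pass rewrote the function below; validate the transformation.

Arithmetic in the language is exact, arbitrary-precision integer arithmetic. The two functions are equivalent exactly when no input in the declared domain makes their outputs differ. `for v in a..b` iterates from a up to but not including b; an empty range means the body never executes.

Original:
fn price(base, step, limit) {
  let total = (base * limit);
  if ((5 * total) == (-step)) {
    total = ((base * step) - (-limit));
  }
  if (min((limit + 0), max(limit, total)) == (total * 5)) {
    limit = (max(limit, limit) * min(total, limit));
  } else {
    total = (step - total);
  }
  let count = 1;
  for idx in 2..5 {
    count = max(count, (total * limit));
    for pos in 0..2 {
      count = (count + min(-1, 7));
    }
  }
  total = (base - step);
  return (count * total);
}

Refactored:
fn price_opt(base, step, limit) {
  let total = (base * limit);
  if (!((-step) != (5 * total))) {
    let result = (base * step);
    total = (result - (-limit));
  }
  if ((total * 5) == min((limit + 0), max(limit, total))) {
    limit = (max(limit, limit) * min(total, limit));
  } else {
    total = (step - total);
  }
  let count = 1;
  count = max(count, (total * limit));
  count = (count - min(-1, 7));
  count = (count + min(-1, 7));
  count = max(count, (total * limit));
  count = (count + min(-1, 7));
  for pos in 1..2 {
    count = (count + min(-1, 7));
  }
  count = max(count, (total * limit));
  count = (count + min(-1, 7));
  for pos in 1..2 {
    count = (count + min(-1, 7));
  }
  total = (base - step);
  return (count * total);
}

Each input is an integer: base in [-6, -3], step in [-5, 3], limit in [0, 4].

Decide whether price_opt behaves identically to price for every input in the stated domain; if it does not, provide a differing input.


Input base=-3, step=-5, limit=1: -8 from price versus -6 from price_opt.
verdict: not equivalent; witness: base=-3, step=-5, limit=1


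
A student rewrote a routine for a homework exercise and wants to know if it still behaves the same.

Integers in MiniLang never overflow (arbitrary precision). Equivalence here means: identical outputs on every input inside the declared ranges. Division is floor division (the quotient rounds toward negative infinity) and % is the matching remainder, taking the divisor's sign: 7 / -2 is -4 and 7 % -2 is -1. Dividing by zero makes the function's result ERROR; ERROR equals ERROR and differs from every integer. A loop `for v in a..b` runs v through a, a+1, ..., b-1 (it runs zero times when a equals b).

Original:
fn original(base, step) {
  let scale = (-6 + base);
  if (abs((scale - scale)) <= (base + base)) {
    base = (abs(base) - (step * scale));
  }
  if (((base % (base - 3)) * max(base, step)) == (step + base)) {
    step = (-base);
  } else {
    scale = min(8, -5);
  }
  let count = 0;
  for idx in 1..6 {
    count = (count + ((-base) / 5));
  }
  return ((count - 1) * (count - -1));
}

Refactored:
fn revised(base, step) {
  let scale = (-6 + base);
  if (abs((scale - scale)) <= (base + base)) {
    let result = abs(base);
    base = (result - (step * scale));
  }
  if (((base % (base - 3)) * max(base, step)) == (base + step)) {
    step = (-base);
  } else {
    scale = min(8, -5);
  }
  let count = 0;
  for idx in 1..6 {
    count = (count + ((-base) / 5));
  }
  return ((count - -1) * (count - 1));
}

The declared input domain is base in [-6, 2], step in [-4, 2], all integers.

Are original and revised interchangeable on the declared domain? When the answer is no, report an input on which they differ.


Differences: local variable names differ; statement counts differ — yet all 63 inputs agree.
verdict: equivalent


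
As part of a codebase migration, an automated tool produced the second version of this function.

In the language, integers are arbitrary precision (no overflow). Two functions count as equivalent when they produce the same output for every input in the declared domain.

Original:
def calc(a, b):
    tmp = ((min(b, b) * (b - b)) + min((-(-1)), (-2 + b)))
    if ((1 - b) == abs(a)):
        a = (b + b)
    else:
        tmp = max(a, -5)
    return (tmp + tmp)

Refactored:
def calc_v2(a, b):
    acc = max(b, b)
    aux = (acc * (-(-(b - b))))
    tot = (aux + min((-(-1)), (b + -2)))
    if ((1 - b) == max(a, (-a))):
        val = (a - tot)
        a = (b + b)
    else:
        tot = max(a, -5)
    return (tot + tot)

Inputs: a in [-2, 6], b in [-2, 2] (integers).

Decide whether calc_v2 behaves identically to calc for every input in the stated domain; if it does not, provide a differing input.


Equivalent. The edit looks behavioral (`min(b, b)` became `max(b, b)`), but over these ranges it never changes the outcome.
Checked all 45 inputs in the declared domain: the outputs agree on every one.
As a probe, take a=1, b=2: calc runs tmp = 0; ((1 - b) == abs(a)) -> false; tmp = 1; return 2; calc_v2 runs acc = 2; aux = 0; tot = 0; ((1 - b) == max(a, (-a))) -> false; tot = 1; return 2; both end at 2.
verdict: equivalent


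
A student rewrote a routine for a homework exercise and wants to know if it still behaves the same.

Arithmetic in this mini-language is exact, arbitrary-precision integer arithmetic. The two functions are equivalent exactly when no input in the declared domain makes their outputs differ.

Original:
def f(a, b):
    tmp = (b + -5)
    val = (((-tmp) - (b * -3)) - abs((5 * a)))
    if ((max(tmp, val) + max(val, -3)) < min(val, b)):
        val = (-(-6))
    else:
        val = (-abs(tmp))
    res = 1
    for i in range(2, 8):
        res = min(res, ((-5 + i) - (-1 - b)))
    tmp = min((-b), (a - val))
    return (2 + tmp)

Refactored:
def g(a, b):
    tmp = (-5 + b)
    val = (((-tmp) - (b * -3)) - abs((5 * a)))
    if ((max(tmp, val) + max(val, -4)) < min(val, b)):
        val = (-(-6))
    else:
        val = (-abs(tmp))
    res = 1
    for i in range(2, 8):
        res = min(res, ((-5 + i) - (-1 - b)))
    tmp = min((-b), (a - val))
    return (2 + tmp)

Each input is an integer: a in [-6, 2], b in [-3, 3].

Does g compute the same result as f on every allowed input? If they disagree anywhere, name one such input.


Evaluate both at a=-3, b=2.
f: tmp := -3 | val := -6 | ((max(tmp, val) + max(val, -3)) < min(val, b)): false | val := -3 | res := 1 | iter i=2: | res := 0 | iter i=3: | res := 0 | iter i=4: | res := 0 | iter i=5: | res := 0 | iter i=6: | res := 0 | iter i=7: | res := 0 | tmp := -2 | result 0
g: tmp := -3 | val := -6 | ((max(tmp, val) + max(val, -4)) < min(val, b)): true | val := 6 | res := 1 | iter i=2: | res := 0 | iter i=3: | res := 0 | iter i=4: | res := 0 | iter i=5: | res := 0 | iter i=6: | res := 0 | iter i=7: | res := 0 | tmp := -9 | result -7
0 vs -7 — the two versions disagree here.
verdict: not equivalent; witness: a=-3, b=2


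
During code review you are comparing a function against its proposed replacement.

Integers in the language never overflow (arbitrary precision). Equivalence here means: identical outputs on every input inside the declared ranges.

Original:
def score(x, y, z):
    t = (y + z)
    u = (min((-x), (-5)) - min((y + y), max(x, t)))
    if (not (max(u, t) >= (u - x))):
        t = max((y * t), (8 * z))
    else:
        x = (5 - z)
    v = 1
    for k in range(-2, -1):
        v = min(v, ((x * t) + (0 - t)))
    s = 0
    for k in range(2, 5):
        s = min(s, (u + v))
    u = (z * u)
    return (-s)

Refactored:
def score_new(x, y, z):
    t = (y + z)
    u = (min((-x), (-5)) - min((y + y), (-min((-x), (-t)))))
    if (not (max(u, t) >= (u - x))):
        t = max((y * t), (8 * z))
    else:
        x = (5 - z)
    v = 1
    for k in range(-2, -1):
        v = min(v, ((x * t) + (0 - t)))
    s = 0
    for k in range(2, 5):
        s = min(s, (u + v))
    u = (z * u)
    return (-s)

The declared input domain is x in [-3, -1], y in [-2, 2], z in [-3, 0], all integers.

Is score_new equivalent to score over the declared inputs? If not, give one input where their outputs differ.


This is a faithful refactor — min/max/abs usage differs, but the computed results match everywhere.
As a probe, take x=-1, y=0, z=-2: score runs t := -2 | u := -4 | (not (max(u, t) >= (u - x))): false | x := 7 | v := 1 | iter k=-2: | v := -12 | s := 0 | iter k=2: | s := -16 | iter k=3: | s := -16 | iter k=4: | s := -16 | u := 8 | result 16; score_new runs t := -2 | u := -4 | (not (max(u, t) >= (u - x))): false | x := 7 | v := 1 | iter k=-2: | v := -12 | s := 0 | iter k=2: | s := -16 | iter k=3: | s := -16 | iter k=4: | s := -16 | u := 8 | result 16; both end at 16.
Checked all 60 inputs in the declared domain: the outputs agree on every one.
verdict: equivalent


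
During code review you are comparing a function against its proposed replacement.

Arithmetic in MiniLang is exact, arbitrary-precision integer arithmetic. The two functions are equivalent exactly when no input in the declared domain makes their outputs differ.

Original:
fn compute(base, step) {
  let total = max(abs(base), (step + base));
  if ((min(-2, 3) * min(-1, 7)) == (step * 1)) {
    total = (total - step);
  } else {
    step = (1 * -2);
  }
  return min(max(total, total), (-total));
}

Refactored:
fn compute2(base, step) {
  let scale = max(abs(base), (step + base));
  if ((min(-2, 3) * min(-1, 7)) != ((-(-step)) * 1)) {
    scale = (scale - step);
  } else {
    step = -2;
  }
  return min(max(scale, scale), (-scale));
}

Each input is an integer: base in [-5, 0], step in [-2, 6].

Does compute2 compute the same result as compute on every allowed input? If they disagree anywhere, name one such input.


There is a counterexample at base=-5, step=-2: -5 on one side, -7 on the other.
compute: total = 5; ((min(-2, 3) * min(-1, 7)) == (step * 1)) -> false; step = -2; return -5
compute2: scale = 5; ((min(-2, 3) * min(-1, 7)) != ((-(-step)) * 1)) -> true; scale = 7; return -7
verdict: not equivalent; witness: base=-5, step=-2


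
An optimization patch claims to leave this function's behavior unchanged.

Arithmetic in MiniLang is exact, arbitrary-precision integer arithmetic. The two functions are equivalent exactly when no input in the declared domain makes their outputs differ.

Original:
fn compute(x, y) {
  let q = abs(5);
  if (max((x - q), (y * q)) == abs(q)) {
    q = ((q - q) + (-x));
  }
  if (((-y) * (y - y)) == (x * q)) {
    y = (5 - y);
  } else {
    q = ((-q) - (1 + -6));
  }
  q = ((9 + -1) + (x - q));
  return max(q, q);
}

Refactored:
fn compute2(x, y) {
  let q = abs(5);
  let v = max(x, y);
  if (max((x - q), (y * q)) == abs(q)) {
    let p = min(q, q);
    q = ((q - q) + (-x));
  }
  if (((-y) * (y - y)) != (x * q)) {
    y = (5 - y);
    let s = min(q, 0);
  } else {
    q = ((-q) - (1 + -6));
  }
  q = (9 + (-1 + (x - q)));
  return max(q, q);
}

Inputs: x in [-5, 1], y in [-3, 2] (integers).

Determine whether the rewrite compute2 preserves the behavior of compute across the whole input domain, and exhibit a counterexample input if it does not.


These are not equivalent — on x=-5, y=-3 the outputs split (3 vs -2).
compute: q = 5; (max((x - q), (y * q)) == abs(q)) -> false; (((-y) * (y - y)) == (x * q)) -> false; q = 0; q = 3; return 3
compute2: q = 5; v = -3; (max((x - q), (y * q)) == abs(q)) -> false; (((-y) * (y - y)) != (x * q)) -> true; y = 8; s = 0; q = -2; return -2
verdict: not equivalent; witness: x=-5, y=-3


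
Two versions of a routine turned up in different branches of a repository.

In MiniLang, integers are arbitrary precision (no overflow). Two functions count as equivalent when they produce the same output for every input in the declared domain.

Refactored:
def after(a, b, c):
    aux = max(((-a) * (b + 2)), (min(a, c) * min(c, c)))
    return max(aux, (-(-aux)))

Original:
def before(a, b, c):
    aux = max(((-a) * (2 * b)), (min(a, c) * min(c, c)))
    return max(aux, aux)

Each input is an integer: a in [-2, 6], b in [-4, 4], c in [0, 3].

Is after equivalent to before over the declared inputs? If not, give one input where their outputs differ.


Consider the input a=-2, b=-4, c=3.
before: aux=-6, then returns -6
after: aux=-4, then returns -4
-6 and -4 differ, so these are not the same function on this domain.
verdict: not equivalent; witness: a=-2, b=-4, c=3


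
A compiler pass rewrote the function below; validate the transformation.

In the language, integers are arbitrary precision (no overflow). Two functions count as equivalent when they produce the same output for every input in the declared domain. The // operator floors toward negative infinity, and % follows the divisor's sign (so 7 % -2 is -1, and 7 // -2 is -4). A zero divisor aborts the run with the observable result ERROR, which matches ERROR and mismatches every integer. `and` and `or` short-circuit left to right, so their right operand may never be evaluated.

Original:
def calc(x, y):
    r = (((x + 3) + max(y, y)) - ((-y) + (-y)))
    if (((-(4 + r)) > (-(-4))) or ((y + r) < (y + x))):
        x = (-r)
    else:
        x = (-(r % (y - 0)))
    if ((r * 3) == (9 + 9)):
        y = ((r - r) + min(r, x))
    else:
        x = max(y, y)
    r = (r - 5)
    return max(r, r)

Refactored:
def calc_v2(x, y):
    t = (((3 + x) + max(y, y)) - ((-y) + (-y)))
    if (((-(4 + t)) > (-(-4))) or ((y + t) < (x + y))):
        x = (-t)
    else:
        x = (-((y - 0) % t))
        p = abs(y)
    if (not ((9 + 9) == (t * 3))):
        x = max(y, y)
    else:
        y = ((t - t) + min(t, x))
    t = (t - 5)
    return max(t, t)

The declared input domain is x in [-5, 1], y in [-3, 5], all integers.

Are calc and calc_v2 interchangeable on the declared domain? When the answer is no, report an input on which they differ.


Not equivalent: x=-5, y=0 separates them (ERROR vs -7).
calc: r = -2; (((-(4 + r)) > (-(-4))) or ((y + r) < (y + x))) -> false; division by zero -> ERROR
calc_v2: t = -2; (((-(4 + t)) > (-(-4))) or ((y + t) < (x + y))) -> false; x = 0; p = 0; (not ((9 + 9) == (t * 3))) -> true; x = 0; t = -7; return -7
verdict: not equivalent; witness: x=-5, y=0


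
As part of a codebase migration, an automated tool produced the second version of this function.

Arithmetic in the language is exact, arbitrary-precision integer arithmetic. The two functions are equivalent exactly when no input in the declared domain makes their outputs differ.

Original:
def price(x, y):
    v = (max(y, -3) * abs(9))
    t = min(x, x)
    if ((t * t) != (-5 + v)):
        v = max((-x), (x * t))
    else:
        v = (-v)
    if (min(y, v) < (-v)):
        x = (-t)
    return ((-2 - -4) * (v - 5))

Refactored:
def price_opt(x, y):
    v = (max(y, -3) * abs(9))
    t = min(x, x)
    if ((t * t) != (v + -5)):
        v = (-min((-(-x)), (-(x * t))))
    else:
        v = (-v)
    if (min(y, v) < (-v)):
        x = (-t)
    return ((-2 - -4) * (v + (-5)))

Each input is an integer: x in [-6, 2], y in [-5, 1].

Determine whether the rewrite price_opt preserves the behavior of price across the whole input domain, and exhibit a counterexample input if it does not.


Equivalent — the differences include min/max/abs usage differs; and arithmetic usage differs, yet no declared input distinguishes the two.
Spot check at x=-5, y=-2 — price: v = -18; t = -5; ((t * t) != (-5 + v)) -> true; v = 25; (min(y, v) < (-v)) -> false; return 40. price_opt: v = -18; t = -5; ((t * t) != (v + -5)) -> true; v = 25; (min(y, v) < (-v)) -> false; return 40. Both give 40.
Across all 63 domain points the two functions coincide.
verdict: equivalent


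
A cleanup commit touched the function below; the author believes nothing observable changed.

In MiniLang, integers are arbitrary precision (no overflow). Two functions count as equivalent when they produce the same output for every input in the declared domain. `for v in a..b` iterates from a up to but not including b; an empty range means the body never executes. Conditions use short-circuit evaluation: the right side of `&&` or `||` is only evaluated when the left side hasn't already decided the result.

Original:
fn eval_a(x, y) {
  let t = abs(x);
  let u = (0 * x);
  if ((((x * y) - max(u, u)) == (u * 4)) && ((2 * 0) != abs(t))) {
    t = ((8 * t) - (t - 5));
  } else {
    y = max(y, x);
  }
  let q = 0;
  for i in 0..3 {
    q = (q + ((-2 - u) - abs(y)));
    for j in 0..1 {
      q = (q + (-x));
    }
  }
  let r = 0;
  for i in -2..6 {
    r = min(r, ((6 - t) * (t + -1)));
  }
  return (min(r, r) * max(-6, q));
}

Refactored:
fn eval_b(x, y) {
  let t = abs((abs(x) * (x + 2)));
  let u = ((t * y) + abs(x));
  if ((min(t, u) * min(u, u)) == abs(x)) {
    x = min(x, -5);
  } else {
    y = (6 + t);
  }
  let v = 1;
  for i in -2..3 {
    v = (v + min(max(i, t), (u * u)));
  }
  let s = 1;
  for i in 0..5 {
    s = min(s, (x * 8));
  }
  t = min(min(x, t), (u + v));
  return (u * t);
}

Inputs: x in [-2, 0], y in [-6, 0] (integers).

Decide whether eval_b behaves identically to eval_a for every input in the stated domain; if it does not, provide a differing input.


Try x=-2, y=-6.
eval_a: t becomes 2; next u becomes 0; next ((((x * y) - max(u, u)) == (u * 4)) && ((2 * 0) != abs(t))) evaluates to false; next y becomes -2; next q becomes 0; next at i=0:; next q becomes -4; next at j=0:; next q becomes -2; next at i=1:; next q becomes -6; next at j=0:; next q becomes -4; next at i=2:; next q becomes -8; next at j=0:; next q becomes -6; next r becomes 0; next at i=-2:; next r becomes 0; next at i=-1:; next r becomes 0; next at i=0:; next r becomes 0; next at i=1:; next r becomes 0; next at i=2:; next r becomes 0; next at i=3:; next r becomes 0; next at i=4:; next r becomes 0; next at i=5:; next r becomes 0; next final value 0
eval_b: t becomes 0; next u becomes 2; next ((min(t, u) * min(u, u)) == abs(x)) evaluates to false; next y becomes 6; next v becomes 1; next at i=-2:; next v becomes 1; next at i=-1:; next v becomes 1; next at i=0:; next v becomes 1; next at i=1:; next v becomes 2; next at i=2:; next v becomes 4; next s becomes 1; next at i=0:; next s becomes -16; next at i=1:; next s becomes -16; next at i=2:; next s becomes -16; next at i=3:; next s becomes -16; next at i=4:; next s becomes -16; next t becomes -2; next final value -4
0 vs -4 — the two versions disagree here.
verdict: not equivalent; witness: x=-2, y=-6


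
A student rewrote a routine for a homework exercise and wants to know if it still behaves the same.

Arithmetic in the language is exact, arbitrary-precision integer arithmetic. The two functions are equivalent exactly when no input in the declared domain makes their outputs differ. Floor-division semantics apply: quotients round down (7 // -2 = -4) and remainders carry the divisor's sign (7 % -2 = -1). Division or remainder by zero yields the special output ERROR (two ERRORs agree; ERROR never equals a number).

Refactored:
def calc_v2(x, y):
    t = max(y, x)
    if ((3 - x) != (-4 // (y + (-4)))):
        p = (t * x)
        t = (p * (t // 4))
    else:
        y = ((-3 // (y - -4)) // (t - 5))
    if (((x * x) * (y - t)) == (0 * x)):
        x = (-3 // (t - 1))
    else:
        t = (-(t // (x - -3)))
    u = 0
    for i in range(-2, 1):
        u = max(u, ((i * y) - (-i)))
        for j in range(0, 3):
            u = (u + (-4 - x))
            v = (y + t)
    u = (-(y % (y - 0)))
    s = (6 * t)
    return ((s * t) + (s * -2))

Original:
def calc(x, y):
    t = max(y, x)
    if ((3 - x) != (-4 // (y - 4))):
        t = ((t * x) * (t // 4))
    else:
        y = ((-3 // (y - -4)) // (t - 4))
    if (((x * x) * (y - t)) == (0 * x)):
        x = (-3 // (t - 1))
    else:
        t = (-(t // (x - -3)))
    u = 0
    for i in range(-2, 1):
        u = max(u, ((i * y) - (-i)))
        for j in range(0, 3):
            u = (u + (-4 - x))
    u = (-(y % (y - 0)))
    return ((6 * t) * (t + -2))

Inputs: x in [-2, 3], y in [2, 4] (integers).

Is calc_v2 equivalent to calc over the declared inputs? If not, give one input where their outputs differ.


At x=-1, y=3: calc gives 18, calc_v2 gives ERROR.
verdict: not equivalent; witness: x=-1, y=3


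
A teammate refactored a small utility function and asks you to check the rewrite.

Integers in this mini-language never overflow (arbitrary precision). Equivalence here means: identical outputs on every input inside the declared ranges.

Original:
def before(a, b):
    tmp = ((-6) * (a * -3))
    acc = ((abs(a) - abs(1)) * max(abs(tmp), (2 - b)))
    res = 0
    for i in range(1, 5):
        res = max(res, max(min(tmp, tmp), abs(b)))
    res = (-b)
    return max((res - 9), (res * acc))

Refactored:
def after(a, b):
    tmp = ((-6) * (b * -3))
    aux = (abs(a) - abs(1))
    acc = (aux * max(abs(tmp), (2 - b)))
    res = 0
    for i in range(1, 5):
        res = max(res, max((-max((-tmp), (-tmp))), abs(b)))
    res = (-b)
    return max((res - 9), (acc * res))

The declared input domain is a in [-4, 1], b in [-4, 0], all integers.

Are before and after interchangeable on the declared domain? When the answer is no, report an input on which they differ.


These are not equivalent — on a=-4, b=-3 the outputs split (648 vs 486).
before: tmp := -72 | acc := 216 | res := 0 | iter i=1: | res := 3 | iter i=2: | res := 3 | iter i=3: | res := 3 | iter i=4: | res := 3 | res := 3 | result 648
after: tmp := -54 | aux := 3 | acc := 162 | res := 0 | iter i=1: | res := 3 | iter i=2: | res := 3 | iter i=3: | res := 3 | iter i=4: | res := 3 | res := 3 | result 486
verdict: not equivalent; witness: a=-4, b=-3


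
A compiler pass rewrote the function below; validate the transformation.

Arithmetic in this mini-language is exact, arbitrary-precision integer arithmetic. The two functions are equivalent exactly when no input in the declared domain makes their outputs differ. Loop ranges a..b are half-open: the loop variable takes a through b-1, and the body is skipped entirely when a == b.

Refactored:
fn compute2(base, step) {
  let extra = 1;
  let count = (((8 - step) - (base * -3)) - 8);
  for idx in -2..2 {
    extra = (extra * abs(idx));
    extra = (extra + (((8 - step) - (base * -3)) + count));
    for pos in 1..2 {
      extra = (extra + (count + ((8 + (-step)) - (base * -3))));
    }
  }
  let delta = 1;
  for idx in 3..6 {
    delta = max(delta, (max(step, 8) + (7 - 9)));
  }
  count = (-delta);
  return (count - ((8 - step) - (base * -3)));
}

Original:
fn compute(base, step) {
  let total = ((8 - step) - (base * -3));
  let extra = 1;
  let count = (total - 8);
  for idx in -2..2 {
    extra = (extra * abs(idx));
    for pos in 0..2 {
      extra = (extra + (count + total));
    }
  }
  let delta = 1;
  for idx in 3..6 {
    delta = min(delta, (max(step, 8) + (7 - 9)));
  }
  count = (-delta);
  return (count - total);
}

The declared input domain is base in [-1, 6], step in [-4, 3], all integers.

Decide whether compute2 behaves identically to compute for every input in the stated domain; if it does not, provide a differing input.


Evaluate both at base=-1, step=-4.
compute: total = 9; extra = 1; count = 1; [idx=-2]; extra = 2; [pos=0]; extra = 12; [pos=1]; extra = 22; [idx=-1]; extra = 22; [pos=0]; extra = 32; [pos=1]; extra = 42; [idx=0]; extra = 0; [pos=0]; extra = 10; [pos=1]; extra = 20; [idx=1]; extra = 20; [pos=0]; extra = 30; [pos=1]; extra = 40; delta = 1; [idx=3]; delta = 1; [idx=4]; delta = 1; [idx=5]; delta = 1; count = -1; return -10
compute2: extra = 1; count = 1; [idx=-2]; extra = 2; extra = 12; [pos=1]; extra = 22; [idx=-1]; extra = 22; extra = 32; [pos=1]; extra = 42; [idx=0]; extra = 0; extra = 10; [pos=1]; extra = 20; [idx=1]; extra = 20; extra = 30; [pos=1]; extra = 40; delta = 1; [idx=3]; delta = 6; [idx=4]; delta = 6; [idx=5]; delta = 6; count = -6; return -15
-10 vs -15 — the two versions disagree here.
verdict: not equivalent; witness: base=-1, step=-4


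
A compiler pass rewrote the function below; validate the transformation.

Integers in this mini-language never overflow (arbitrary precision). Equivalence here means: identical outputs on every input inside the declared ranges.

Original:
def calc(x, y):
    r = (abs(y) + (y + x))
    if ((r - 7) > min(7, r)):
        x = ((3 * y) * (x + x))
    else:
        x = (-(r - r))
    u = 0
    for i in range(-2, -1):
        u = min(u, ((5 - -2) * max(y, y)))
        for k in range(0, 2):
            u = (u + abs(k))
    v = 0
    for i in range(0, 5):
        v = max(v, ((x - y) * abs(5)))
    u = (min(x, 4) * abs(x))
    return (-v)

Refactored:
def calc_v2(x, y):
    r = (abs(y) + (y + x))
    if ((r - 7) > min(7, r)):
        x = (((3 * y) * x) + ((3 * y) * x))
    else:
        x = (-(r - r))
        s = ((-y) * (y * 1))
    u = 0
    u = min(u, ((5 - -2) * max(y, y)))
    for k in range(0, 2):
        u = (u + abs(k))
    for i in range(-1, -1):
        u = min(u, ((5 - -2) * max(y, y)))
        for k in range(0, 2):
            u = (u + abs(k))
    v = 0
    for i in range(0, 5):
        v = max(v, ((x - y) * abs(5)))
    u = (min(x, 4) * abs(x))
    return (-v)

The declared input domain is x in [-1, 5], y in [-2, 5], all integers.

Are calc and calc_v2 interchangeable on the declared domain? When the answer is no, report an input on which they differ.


Side by side, the visible changes include: constant usage differs, arithmetic usage differs, loop structure differs, statement counts differ, min/max/abs usage differs, local variable names differ.
As a probe, take x=4, y=2: calc runs r = 8; ((r - 7) > min(7, r)) -> false; x = 0; u = 0; [i=-2]; u = 0; [k=0]; u = 0; [k=1]; u = 1; v = 0; [i=0]; v = 0; [i=1]; v = 0; [i=2]; v = 0; [i=3]; v = 0; [i=4]; v = 0; u = 0; return 0; calc_v2 runs r = 8; ((r - 7) > min(7, r)) -> false; x = 0; s = -4; u = 0; u = 0; [k=0]; u = 0; [k=1]; u = 1; the i loop: no iterations; v = 0; [i=0]; v = 0; [i=1]; v = 0; [i=2]; v = 0; [i=3]; v = 0; [i=4]; v = 0; u = 0; return 0; both end at 0.
Sweeping the whole domain (56 inputs) finds no disagreement.
verdict: equivalent


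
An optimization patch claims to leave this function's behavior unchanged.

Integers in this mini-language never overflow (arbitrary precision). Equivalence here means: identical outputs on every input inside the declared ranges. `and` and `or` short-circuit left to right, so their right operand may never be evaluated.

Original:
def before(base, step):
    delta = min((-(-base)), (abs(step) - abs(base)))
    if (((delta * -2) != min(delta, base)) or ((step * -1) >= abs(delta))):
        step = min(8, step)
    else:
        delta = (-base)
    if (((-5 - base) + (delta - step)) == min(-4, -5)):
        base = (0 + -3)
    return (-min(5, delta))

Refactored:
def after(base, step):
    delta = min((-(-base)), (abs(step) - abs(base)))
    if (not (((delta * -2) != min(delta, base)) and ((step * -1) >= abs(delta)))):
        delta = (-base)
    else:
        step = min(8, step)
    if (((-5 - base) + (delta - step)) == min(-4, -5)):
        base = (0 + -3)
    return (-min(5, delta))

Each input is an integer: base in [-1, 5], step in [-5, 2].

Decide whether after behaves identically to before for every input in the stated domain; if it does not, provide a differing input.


On input base=-1, step=0, before returns 1 while after returns -1.
verdict: not equivalent; witness: base=-1, step=0


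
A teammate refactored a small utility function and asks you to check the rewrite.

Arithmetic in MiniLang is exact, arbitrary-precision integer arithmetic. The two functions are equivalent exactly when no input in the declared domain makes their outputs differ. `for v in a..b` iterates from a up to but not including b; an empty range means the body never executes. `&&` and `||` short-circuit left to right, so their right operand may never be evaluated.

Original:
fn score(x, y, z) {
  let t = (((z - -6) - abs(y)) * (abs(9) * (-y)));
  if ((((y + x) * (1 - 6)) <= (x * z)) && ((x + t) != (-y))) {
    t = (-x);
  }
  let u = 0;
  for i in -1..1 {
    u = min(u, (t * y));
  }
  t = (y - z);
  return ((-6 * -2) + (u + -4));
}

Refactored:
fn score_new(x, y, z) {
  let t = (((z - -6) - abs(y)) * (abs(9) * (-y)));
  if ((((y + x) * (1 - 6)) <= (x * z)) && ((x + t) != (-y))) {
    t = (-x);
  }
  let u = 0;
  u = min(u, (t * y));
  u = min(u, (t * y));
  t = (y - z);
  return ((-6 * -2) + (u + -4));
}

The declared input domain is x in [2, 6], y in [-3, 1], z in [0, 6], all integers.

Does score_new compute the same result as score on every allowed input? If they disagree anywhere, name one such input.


Differences: loop structure differs; also min/max/abs usage differs; also local variable names differ; also arithmetic usage differs — yet all 175 inputs agree.
verdict: equivalent


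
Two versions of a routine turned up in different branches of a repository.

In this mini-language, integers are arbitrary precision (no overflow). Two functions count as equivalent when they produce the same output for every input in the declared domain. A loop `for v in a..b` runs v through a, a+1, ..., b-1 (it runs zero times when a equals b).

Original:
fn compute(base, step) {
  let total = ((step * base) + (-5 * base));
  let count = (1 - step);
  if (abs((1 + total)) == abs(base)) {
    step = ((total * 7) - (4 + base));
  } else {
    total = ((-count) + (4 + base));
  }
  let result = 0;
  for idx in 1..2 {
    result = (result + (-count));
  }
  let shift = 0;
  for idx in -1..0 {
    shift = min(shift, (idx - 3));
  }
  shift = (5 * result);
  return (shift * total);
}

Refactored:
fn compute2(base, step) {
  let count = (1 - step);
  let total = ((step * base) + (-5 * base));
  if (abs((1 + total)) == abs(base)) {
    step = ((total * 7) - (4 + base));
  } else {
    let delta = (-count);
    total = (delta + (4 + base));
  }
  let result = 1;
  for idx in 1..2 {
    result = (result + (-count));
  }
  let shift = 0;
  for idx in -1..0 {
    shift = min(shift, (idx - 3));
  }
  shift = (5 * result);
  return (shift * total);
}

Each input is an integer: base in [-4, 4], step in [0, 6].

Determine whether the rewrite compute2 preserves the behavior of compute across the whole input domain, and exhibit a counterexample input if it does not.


Evaluate both at base=-4, step=0.
compute: total becomes 20; next count becomes 1; next (abs((1 + total)) == abs(base)) evaluates to false; next total becomes -1; next result becomes 0; next at idx=1:; next result becomes -1; next shift becomes 0; next at idx=-1:; next shift becomes -4; next shift becomes -5; next final value 5
compute2: count becomes 1; next total becomes 20; next (abs((1 + total)) == abs(base)) evaluates to false; next delta becomes -1; next total becomes -1; next result becomes 1; next at idx=1:; next result becomes 0; next shift becomes 0; next at idx=-1:; next shift becomes -4; next shift becomes 0; next final value 0
5 against 0: the behavior changed.
verdict: not equivalent; witness: base=-4, step=0


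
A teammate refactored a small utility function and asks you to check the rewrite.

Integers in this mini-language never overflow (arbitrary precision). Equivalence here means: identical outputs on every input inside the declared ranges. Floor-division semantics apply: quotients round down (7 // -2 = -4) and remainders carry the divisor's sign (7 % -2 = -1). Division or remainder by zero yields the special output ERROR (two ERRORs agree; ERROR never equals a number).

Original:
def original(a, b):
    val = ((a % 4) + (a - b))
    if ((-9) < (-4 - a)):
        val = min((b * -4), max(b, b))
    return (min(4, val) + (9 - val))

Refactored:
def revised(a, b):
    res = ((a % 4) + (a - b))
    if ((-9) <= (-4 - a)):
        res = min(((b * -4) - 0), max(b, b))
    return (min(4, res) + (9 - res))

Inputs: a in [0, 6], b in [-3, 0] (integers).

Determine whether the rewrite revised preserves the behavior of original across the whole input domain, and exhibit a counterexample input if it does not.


There is a counterexample at a=5, b=-3: 4 on one side, 9 on the other.
original: val becomes 9; next ((-9) < (-4 - a)) evaluates to false; next final value 4
revised: res becomes 9; next ((-9) <= (-4 - a)) evaluates to true; next res becomes -3; next final value 9
verdict: not equivalent; witness: a=5, b=-3


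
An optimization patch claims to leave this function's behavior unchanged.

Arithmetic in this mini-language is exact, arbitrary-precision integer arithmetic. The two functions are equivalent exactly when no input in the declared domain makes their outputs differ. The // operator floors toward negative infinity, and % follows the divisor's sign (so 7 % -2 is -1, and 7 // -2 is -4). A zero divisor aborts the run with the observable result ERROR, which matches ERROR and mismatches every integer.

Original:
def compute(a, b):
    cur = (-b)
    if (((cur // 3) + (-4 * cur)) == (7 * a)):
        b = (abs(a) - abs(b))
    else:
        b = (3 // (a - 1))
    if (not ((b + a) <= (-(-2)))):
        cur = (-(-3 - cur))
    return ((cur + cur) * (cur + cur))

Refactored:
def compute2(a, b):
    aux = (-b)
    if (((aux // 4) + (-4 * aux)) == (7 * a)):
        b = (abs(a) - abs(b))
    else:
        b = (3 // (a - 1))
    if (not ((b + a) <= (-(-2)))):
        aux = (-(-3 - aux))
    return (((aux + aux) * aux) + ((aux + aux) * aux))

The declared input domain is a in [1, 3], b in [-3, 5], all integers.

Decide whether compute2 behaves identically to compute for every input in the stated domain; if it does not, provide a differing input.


Not equivalent: a=2, b=4 separates them (64 vs 4).
compute: cur becomes -4; next (((cur // 3) + (-4 * cur)) == (7 * a)) evaluates to true; next b becomes -2; next (not ((b + a) <= (-(-2)))) evaluates to false; next final value 64
compute2: aux becomes -4; next (((aux // 4) + (-4 * aux)) == (7 * a)) evaluates to false; next b becomes 3; next (not ((b + a) <= (-(-2)))) evaluates to true; next aux becomes -1; next final value 4
verdict: not equivalent; witness: a=2, b=4


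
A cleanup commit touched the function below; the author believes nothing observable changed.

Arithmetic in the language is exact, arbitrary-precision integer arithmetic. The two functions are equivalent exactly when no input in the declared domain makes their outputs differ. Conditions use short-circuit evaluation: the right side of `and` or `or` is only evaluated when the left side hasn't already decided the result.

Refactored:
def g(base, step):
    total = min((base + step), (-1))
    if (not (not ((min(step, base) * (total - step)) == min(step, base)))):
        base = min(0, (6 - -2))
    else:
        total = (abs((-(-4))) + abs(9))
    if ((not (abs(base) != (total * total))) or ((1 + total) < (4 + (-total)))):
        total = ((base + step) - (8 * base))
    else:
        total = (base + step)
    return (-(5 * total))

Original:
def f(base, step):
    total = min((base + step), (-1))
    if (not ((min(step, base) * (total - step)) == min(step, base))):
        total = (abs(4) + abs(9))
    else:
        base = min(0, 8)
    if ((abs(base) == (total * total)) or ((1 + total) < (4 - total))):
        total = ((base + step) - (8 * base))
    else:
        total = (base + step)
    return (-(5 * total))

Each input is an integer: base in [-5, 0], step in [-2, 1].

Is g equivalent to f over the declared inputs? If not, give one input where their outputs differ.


Equivalent — the differences include boolean connective usage differs, and comparison usage differs, and arithmetic usage differs, and constant usage differs, yet no declared input distinguishes the two.
As a probe, take base=-4, step=-1: f runs total=-5, then (not ((min(step, base) * (total - step)) == min(step, base))) is true, then total=13, then ((abs(base) == (total * total)) or ((1 + total) < (4 - total))) is false, then total=-5, then returns 25; g runs total=-5, then (not (not ((min(step, base) * (total - step)) == min(step, base)))) is false, then total=13, then ((not (abs(base) != (total * total))) or ((1 + total) < (4 + (-total)))) is false, then total=-5, then returns 25; both end at 25.
Checked all 24 inputs in the declared domain: the outputs agree on every one.
verdict: equivalent


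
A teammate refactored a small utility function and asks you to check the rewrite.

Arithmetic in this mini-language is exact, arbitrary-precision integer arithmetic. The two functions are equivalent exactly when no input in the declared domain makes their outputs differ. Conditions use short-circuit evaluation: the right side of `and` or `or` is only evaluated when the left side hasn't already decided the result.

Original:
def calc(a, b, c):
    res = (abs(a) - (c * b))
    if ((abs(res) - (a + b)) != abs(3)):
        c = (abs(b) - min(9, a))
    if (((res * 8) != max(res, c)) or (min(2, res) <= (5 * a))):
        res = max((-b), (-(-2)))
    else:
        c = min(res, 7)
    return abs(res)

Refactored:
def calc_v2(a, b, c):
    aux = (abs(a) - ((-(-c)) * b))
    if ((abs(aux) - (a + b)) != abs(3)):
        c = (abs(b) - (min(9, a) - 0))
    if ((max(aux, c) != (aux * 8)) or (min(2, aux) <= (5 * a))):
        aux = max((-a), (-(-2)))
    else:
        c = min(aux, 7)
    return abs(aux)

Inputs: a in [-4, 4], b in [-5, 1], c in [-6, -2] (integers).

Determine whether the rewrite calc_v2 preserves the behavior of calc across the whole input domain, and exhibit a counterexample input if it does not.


There is a counterexample at a=-4, b=-5, c=-6: 5 on one side, 4 on the other.
calc: res becomes -26; next ((abs(res) - (a + b)) != abs(3)) evaluates to true; next c becomes 9; next (((res * 8) != max(res, c)) or (min(2, res) <= (5 * a))) evaluates to true; next res becomes 5; next final value 5
calc_v2: aux becomes -26; next ((abs(aux) - (a + b)) != abs(3)) evaluates to true; next c becomes 9; next ((max(aux, c) != (aux * 8)) or (min(2, aux) <= (5 * a))) evaluates to true; next aux becomes 4; next final value 4
verdict: not equivalent; witness: a=-4, b=-5, c=-6


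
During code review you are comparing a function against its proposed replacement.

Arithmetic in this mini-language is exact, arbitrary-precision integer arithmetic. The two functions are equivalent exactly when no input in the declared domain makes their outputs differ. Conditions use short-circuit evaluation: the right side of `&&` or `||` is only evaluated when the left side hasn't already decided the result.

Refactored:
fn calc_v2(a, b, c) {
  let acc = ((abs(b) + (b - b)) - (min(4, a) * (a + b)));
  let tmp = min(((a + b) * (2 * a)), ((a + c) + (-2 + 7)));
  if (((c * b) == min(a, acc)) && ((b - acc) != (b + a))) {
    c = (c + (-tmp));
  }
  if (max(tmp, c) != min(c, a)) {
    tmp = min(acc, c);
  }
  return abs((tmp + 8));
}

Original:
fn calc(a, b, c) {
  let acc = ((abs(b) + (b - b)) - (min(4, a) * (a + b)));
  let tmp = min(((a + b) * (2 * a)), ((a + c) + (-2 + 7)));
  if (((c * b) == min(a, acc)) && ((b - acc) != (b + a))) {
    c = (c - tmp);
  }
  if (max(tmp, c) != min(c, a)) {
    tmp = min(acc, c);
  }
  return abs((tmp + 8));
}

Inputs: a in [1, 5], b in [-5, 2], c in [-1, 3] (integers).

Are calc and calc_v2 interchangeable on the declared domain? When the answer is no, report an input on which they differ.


This is a faithful refactor — arithmetic usage differs, but the computed results match everywhere.
Spot check at a=4, b=-2, c=3 — calc: acc := -6 | tmp := 12 | (((c * b) == min(a, acc)) && ((b - acc) != (b + a))): true | c := -9 | (max(tmp, c) != min(c, a)): true | tmp := -9 | result 1. calc_v2: acc := -6 | tmp := 12 | (((c * b) == min(a, acc)) && ((b - acc) != (b + a))): true | c := -9 | (max(tmp, c) != min(c, a)): true | tmp := -9 | result 1. Both give 1.
Across all 200 domain points the two functions coincide.
verdict: equivalent


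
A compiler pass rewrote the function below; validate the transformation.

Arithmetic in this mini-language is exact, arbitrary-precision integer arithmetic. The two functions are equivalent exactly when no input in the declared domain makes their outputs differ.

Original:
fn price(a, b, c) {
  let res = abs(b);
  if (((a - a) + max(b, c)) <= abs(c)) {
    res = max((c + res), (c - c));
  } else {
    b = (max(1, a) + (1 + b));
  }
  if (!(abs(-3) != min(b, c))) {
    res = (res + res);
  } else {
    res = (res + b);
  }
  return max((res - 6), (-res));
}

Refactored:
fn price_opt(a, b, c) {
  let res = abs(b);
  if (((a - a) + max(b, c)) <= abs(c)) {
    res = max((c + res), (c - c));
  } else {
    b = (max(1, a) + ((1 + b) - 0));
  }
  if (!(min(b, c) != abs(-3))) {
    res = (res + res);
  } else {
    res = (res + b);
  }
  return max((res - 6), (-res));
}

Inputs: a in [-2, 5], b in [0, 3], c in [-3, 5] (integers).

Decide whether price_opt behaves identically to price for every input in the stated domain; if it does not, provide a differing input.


Reading the diff, among the changes: constant usage differs; and arithmetic usage differs.
Tracing a=5, b=0, c=4: price: res = 0; (((a - a) + max(b, c)) <= abs(c)) -> true; res = 4; (!(abs(-3) != min(b, c))) -> false; res = 4; return -2 | price_opt: res = 0; (((a - a) + max(b, c)) <= abs(c)) -> true; res = 4; (!(min(b, c) != abs(-3))) -> false; res = 4; return -2 — matching result -2.
Sweeping the whole domain (288 inputs) finds no disagreement.
verdict: equivalent
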